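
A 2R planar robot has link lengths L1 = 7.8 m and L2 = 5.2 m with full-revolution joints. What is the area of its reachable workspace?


r_max = L1 + L2 = 13.0 m
r_min = |L1 - L2| = 2.6 m
Area = pi*(r_max^2 - r_min^2)
= pi*(169.0 - 6.76)
= pi * 162.24
= 509.692 m^2


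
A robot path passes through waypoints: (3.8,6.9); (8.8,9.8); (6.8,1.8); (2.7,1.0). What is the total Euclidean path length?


Segment lengths:
  seg1 = sqrt((5.0)^2 + (2.9)^2) = 5.7801
  seg2 = sqrt((-2.0)^2 + (-8.0)^2) = 8.2462
  seg3 = sqrt((-4.1)^2 + (-0.8)^2) = 4.1773
Total = 18.2037


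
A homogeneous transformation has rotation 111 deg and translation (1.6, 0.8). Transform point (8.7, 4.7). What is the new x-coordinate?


x' = cos(theta)*px - sin(theta)*py + tx
= -0.3584*8.7 - 0.9336*4.7 + 1.6
= -5.9056


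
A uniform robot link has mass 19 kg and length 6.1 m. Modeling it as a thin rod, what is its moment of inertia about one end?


I = (1/3) * m * L^2
= (1/3) * 19 * 6.1^2
= 0.333333 * 19 * 37.21
= 235.6633 kg*m^2


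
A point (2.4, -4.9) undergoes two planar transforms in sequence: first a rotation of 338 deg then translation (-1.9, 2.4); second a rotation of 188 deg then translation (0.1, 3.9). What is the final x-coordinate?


After transform 1:
x1 = cos(338)*2.4 - sin(338)*-4.9 + -1.9 = -1.5103
y1 = sin(338)*2.4 + cos(338)*-4.9 + 2.4 = -3.0423
After transform 2:
x2 = cos(188)*-1.5103 - sin(188)*-3.0423 + 0.1
= 1.1722


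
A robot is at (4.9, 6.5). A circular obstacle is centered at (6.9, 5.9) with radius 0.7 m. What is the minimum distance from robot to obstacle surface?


center_dist = sqrt((4.9-6.9)^2 + (6.5-5.9)^2)
= sqrt(4.0 + 0.36)
= 2.0881
min_dist = center_dist - radius = 2.0881 - 0.7 = 1.3881 m


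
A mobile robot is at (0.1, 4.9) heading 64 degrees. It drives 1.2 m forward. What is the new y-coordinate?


y_new = y0 + d*sin(theta)
= 4.9 + 1.2*sin(64)
= 4.9 + 1.0786
= 5.9786


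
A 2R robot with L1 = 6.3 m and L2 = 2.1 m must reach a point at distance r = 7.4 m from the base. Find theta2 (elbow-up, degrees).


cos(theta2) = (r^2 - L1^2 - L2^2) / (2*L1*L2)
cos(theta2) = (54.76 - 39.69 - 4.41) / 26.46
cos(theta2) = 0.402872
theta2 = 66.2421 degrees


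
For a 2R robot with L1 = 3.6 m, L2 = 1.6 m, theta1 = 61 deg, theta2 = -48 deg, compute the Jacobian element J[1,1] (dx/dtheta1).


J[1,1] = -L1*sin(t1) - L2*sin(t1+t2)
= -3.6*sin(61) - 1.6*sin(13)
= -3.5086


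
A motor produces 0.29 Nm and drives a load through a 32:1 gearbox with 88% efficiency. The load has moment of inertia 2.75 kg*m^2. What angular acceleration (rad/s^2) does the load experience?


tau_out = tau_motor * N * eta
= 0.29 * 32 * 0.88 = 8.1664 Nm
alpha = tau_out / I = 8.1664 / 2.75
= 2.9696 rad/s^2


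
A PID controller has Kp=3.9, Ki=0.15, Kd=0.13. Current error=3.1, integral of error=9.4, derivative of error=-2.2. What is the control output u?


u = Kp*e + Ki*int(e) + Kd*de/dt
= 3.9*3.1 + 0.15*9.4 + 0.13*(-2.2)
= 12.09 + 1.41 + -0.286
= 13.214


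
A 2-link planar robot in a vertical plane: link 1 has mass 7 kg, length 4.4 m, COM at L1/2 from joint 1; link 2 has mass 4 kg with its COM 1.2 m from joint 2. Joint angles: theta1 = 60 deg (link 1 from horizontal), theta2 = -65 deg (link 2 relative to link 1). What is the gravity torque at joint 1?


Horizontal distance from joint 1 to link-1 COM:
  x_c1 = (L1/2)*cos(t1) = 2.2 * 0.5 = 1.1 m
Horizontal distance from joint 1 to link-2 COM:
  x_c2 = L1*cos(t1) + Lc2*cos(t1+t2)
       = 4.4*0.5 + 1.2*0.9962 = 3.3954 m
tau1 = m1*g*x_c1 + m2*g*x_c2
     = 7*9.81*1.1 + 4*9.81*3.3954
     = 75.537 + 133.2368
     = 208.7738 Nm


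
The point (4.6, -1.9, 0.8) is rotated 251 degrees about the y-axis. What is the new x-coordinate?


Rotation about y-axis: x' = x*cos(theta) + z*sin(theta)
= 4.6 * -0.3256 + 0.8 * -0.9455
= -2.254


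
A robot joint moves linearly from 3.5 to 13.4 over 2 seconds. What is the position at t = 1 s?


s = t/T = 1/2 = 0.5
p(t) = p0 + (pf-p0)*s
= 3.5 + (13.4 - 3.5) * 0.5
= 8.45


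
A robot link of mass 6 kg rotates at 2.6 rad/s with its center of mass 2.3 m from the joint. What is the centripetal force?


F = m * omega^2 * r
= 6 * 2.6^2 * 2.3
= 6 * 6.76 * 2.3
= 93.288 N


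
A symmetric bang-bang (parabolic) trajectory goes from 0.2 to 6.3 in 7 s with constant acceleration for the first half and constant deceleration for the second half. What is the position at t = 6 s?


Symmetric rest-to-rest: each phase covers (pf-p0)/2 in time T/2. 0.5*a*(T/2)^2 = (pf-p0)/2 => a = 4*(pf-p0)/T^2
a = 4*(6.3-0.2)/7^2 = 0.498
t = 6 is in the deceleration phase (t > T/2).
p = pf - 0.5*a*(T-t)^2 = 6.3 - 0.5*0.498*1^2
= 6.051


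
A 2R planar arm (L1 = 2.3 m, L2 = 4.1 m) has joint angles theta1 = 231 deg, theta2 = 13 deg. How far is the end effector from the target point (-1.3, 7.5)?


End effector via forward kinematics:
x = L1*cos(t1) + L2*cos(t1+t2) = -3.2448
y = L1*sin(t1) + L2*sin(t1+t2) = -5.4725
Distance to target:
d = sqrt((-1.3 - -3.2448)^2 + (7.5 - -5.4725)^2)
= sqrt(3.7821 + 168.2855)
= 13.1175 m


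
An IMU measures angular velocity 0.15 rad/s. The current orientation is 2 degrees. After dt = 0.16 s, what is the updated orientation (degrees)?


delta_theta = w * dt = 0.15 * 0.16 = 0.024 rad
= 1.3751 deg
theta_new = 2 + 1.3751 = 3.3751 deg


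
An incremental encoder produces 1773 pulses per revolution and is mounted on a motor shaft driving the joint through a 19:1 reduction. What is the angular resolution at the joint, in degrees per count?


counts per rev = 1773
effective counts at joint = 1773 * 19 = 33687
resolution = 360 / 33687
= 0.0107 deg/count


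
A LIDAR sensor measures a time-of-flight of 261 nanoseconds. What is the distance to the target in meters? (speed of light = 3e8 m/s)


tof = 261 ns = 2.61e-07 s
dist = c * tof / 2
= 3e8 * 2.61e-07 / 2
= 39.15 m


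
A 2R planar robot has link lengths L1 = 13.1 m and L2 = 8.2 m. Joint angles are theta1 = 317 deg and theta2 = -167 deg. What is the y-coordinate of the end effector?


Convert angles to radians: theta1 = 5.5327, theta2 = -2.9147
y = L1*sin(theta1) + L2*sin(theta1+theta2)
y = -8.9342 + 4.1
y = -4.8342


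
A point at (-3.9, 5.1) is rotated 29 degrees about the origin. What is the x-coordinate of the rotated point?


x' = x*cos(theta) - y*sin(theta)
cos(29 deg) = 0.8746, sin(29 deg) = 0.4848
x' = -3.9 * 0.8746 - 5.1 * 0.4848
= -3.411 - 2.4725
= -5.8835


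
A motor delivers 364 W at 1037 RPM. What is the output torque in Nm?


omega = 1037 * 2*pi/60 = 108.5944 rad/s
tau = P / omega = 364 / 108.5944
= 3.3519 Nm


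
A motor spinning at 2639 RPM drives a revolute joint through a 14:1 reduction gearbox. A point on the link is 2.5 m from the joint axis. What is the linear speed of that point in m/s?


omega_motor = 2639 * 2*pi/60 = 276.3554 rad/s
omega_joint = omega_motor / 14 = 19.7397 rad/s
v = omega_joint * r = 19.7397 * 2.5
= 49.3492 m/s


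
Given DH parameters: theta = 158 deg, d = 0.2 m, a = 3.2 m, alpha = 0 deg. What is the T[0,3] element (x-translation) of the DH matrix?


T[0,3] = a * cos(theta)
= 3.2 * cos(158 deg)
= 3.2 * -0.9272
= -2.967


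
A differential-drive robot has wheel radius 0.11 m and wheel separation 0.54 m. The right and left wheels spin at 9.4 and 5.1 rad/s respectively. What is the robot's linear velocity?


vR = r*wR = 0.11*9.4 = 1.034 m/s
vL = r*wL = 0.11*5.1 = 0.561 m/s
v = (vR+vL)/2 = 0.7975 m/s
omega = (vR-vL)/L = 0.8759 rad/s
linear velocity = 0.7975 m/s


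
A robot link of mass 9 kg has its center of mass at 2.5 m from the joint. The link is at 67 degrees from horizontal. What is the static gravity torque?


tau = m*g*L*cos(angle)
= 9 * 9.81 * 2.5 * cos(67 deg)
= 9 * 9.81 * 2.5 * 0.3907
= 86.2441 Nm


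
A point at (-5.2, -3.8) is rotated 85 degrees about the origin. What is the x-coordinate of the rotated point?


x' = x*cos(theta) - y*sin(theta)
cos(85 deg) = 0.0872, sin(85 deg) = 0.9962
x' = -5.2 * 0.0872 - -3.8 * 0.9962
= -0.4532 - -3.7855
= 3.3323


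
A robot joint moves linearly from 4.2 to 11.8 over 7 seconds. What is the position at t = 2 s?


s = t/T = 2/7 = 0.2857
p(t) = p0 + (pf-p0)*s
= 4.2 + (11.8 - 4.2) * 0.2857
= 6.3714


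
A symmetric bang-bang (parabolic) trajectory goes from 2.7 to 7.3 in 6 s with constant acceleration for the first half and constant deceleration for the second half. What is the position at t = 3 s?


Symmetric rest-to-rest: each phase covers (pf-p0)/2 in time T/2. 0.5*a*(T/2)^2 = (pf-p0)/2 => a = 4*(pf-p0)/T^2
a = 4*(7.3-2.7)/6^2 = 0.5111
t = 3 is in the acceleration phase (t <= T/2).
p = p0 + 0.5*a*t^2 = 2.7 + 0.5*0.5111*3^2
= 5.0


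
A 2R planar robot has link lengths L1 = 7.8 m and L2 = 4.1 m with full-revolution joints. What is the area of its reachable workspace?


r_max = L1 + L2 = 11.9 m
r_min = |L1 - L2| = 3.7 m
Area = pi*(r_max^2 - r_min^2)
= pi*(141.61 - 13.69)
= pi * 127.92
= 401.8725 m^2


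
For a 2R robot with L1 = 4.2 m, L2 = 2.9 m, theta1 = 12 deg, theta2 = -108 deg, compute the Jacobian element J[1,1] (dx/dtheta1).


J[1,1] = -L1*sin(t1) - L2*sin(t1+t2)
= -4.2*sin(12) - 2.9*sin(-96)
= 2.0109


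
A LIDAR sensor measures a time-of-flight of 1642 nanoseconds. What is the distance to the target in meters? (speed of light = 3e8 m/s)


tof = 1642 ns = 1.642e-06 s
dist = c * tof / 2
= 3e8 * 1.642e-06 / 2
= 246.3 m


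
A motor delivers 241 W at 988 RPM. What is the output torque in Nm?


omega = 988 * 2*pi/60 = 103.4631 rad/s
tau = P / omega = 241 / 103.4631
= 2.3293 Nm


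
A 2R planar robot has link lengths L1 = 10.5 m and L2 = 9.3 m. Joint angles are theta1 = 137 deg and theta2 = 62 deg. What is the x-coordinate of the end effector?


Convert angles to radians: theta1 = 2.3911, theta2 = 1.0821
x = L1*cos(theta1) + L2*cos(theta1+theta2)
x = -7.6792 + -8.7933
x = -16.4725


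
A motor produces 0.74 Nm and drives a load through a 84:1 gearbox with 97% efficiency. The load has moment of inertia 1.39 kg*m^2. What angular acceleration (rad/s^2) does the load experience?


tau_out = tau_motor * N * eta
= 0.74 * 84 * 0.97 = 60.2952 Nm
alpha = tau_out / I = 60.2952 / 1.39
= 43.3778 rad/s^2


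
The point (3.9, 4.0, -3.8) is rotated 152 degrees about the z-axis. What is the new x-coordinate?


Rotation about z-axis: x' = x*cos(theta) - y*sin(theta)
= 3.9 * -0.8829 - 4.0 * 0.4695
= -5.3214


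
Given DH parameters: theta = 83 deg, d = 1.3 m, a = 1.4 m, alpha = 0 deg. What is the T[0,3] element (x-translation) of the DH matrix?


T[0,3] = a * cos(theta)
= 1.4 * cos(83 deg)
= 1.4 * 0.1219
= 0.1706


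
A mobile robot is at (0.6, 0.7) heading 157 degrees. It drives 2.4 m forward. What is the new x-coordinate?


x_new = x0 + d*cos(theta)
= 0.6 + 2.4*cos(157)
= 0.6 + -2.2092
= -1.6092


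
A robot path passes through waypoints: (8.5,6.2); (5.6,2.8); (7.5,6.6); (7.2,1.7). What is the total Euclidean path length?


Segment lengths:
  seg1 = sqrt((-2.9)^2 + (-3.4)^2) = 4.4688
  seg2 = sqrt((1.9)^2 + (3.8)^2) = 4.2485
  seg3 = sqrt((-0.3)^2 + (-4.9)^2) = 4.9092
Total = 13.6265


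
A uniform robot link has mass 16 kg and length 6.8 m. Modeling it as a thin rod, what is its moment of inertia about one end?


I = (1/3) * m * L^2
= (1/3) * 16 * 6.8^2
= 0.333333 * 16 * 46.24
= 246.6133 kg*m^2


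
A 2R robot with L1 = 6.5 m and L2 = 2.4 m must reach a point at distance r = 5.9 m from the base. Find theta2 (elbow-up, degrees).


cos(theta2) = (r^2 - L1^2 - L2^2) / (2*L1*L2)
cos(theta2) = (34.81 - 42.25 - 5.76) / 31.2
cos(theta2) = -0.423077
theta2 = 115.029 degrees


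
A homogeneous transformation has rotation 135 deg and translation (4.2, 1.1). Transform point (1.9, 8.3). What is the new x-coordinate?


x' = cos(theta)*px - sin(theta)*py + tx
= -0.7071*1.9 - 0.7071*8.3 + 4.2
= -3.0125


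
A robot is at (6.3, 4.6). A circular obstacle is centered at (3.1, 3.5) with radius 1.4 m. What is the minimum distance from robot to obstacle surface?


center_dist = sqrt((6.3-3.1)^2 + (4.6-3.5)^2)
= sqrt(10.24 + 1.21)
= 3.3838
min_dist = center_dist - radius = 3.3838 - 1.4 = 1.9838 m


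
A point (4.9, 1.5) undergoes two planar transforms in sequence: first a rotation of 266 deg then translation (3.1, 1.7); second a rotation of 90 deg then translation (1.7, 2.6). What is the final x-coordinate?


After transform 1:
x1 = cos(266)*4.9 - sin(266)*1.5 + 3.1 = 4.2545
y1 = sin(266)*4.9 + cos(266)*1.5 + 1.7 = -3.2927
After transform 2:
x2 = cos(90)*4.2545 - sin(90)*-3.2927 + 1.7
= 4.9927


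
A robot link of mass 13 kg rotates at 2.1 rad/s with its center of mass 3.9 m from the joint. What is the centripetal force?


F = m * omega^2 * r
= 13 * 2.1^2 * 3.9
= 13 * 4.41 * 3.9
= 223.587 N


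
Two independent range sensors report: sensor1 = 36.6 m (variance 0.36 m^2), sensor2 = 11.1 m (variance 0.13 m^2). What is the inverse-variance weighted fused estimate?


w1 = (1/var1) / (1/var1 + 1/var2)
   = 2.7778 / (2.7778 + 7.6923) = 0.2653
w2 = 1 - w1 = 0.7347
fused = w1*s1 + w2*s2 = 9.7102 + 8.1551
= 17.8653 m


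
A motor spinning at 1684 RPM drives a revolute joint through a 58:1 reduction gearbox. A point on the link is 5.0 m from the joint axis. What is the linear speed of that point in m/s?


omega_motor = 1684 * 2*pi/60 = 176.3481 rad/s
omega_joint = omega_motor / 58 = 3.0405 rad/s
v = omega_joint * r = 3.0405 * 5.0
= 15.2024 m/s


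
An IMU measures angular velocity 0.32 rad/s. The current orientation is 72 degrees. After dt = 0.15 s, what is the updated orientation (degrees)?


delta_theta = w * dt = 0.32 * 0.15 = 0.048 rad
= 2.7502 deg
theta_new = 72 + 2.7502 = 74.7502 deg


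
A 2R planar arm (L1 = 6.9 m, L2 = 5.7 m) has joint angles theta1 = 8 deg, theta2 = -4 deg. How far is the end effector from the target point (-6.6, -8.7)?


End effector via forward kinematics:
x = L1*cos(t1) + L2*cos(t1+t2) = 12.519
y = L1*sin(t1) + L2*sin(t1+t2) = 1.3579
Distance to target:
d = sqrt((-6.6 - 12.519)^2 + (-8.7 - 1.3579)^2)
= sqrt(365.5348 + 101.1615)
= 21.6032 m


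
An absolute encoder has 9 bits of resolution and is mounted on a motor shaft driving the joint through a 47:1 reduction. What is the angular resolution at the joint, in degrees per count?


counts = 2^9 = 512
effective counts at joint = 512 * 47 = 24064
resolution = 360 / 24064
= 0.015 deg/count


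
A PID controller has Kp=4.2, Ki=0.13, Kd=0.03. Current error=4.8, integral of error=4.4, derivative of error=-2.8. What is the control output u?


u = Kp*e + Ki*int(e) + Kd*de/dt
= 4.2*4.8 + 0.13*4.4 + 0.03*(-2.8)
= 20.16 + 0.572 + -0.084
= 20.648


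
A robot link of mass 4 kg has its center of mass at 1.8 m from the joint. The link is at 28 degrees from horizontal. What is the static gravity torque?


tau = m*g*L*cos(angle)
= 4 * 9.81 * 1.8 * cos(28 deg)
= 4 * 9.81 * 1.8 * 0.8829
= 62.3644 Nm


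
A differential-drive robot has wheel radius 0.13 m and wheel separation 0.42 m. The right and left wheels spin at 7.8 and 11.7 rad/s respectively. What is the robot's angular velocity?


vR = r*wR = 0.13*7.8 = 1.014 m/s
vL = r*wL = 0.13*11.7 = 1.521 m/s
v = (vR+vL)/2 = 1.2675 m/s
omega = (vR-vL)/L = -1.2071 rad/s
angular velocity = -1.2071 rad/s


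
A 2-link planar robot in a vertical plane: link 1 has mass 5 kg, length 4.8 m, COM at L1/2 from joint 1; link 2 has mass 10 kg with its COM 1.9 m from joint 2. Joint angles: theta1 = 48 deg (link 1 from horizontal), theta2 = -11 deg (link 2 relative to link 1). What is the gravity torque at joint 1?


Horizontal distance from joint 1 to link-1 COM:
  x_c1 = (L1/2)*cos(t1) = 2.4 * 0.6691 = 1.6059 m
Horizontal distance from joint 1 to link-2 COM:
  x_c2 = L1*cos(t1) + Lc2*cos(t1+t2)
       = 4.8*0.6691 + 1.9*0.7986 = 4.7292 m
tau1 = m1*g*x_c1 + m2*g*x_c2
     = 5*9.81*1.6059 + 10*9.81*4.7292
     = 78.7701 + 463.9379
     = 542.7079 Nm


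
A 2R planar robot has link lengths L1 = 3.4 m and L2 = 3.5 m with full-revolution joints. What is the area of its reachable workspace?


r_max = L1 + L2 = 6.9 m
r_min = |L1 - L2| = 0.1 m
Area = pi*(r_max^2 - r_min^2)
= pi*(47.61 - 0.01)
= pi * 47.6
= 149.5398 m^2


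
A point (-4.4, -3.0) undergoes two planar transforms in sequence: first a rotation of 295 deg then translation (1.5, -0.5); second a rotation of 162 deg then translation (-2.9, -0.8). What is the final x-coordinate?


After transform 1:
x1 = cos(295)*-4.4 - sin(295)*-3.0 + 1.5 = -3.0784
y1 = sin(295)*-4.4 + cos(295)*-3.0 + -0.5 = 2.2199
After transform 2:
x2 = cos(162)*-3.0784 - sin(162)*2.2199 + -2.9
= -0.6582


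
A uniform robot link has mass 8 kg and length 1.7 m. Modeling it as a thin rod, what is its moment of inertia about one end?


I = (1/3) * m * L^2
= (1/3) * 8 * 1.7^2
= 0.333333 * 8 * 2.89
= 7.7067 kg*m^2


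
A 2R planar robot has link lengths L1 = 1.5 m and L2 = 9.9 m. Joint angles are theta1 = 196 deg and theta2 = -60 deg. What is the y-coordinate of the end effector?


Convert angles to radians: theta1 = 3.4208, theta2 = -1.0472
y = L1*sin(theta1) + L2*sin(theta1+theta2)
y = -0.4135 + 6.8771
y = 6.4637


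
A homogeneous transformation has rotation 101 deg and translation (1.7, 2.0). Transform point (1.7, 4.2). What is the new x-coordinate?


x' = cos(theta)*px - sin(theta)*py + tx
= -0.1908*1.7 - 0.9816*4.2 + 1.7
= -2.7472


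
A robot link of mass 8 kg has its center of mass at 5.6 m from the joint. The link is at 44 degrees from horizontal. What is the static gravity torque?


tau = m*g*L*cos(angle)
= 8 * 9.81 * 5.6 * cos(44 deg)
= 8 * 9.81 * 5.6 * 0.7193
= 316.1412 Nm


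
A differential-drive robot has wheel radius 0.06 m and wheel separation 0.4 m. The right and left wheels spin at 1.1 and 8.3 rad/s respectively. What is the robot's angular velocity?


vR = r*wR = 0.06*1.1 = 0.066 m/s
vL = r*wL = 0.06*8.3 = 0.498 m/s
v = (vR+vL)/2 = 0.282 m/s
omega = (vR-vL)/L = -1.08 rad/s
angular velocity = -1.08 rad/s


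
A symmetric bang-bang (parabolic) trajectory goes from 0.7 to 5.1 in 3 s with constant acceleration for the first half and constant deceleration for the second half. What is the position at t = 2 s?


Symmetric rest-to-rest: each phase covers (pf-p0)/2 in time T/2. 0.5*a*(T/2)^2 = (pf-p0)/2 => a = 4*(pf-p0)/T^2
a = 4*(5.1-0.7)/3^2 = 1.9556
t = 2 is in the deceleration phase (t > T/2).
p = pf - 0.5*a*(T-t)^2 = 5.1 - 0.5*1.9556*1^2
= 4.1222


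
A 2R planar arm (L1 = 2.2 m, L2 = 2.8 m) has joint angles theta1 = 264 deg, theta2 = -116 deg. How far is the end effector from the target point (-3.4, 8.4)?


End effector via forward kinematics:
x = L1*cos(t1) + L2*cos(t1+t2) = -2.6045
y = L1*sin(t1) + L2*sin(t1+t2) = -0.7042
Distance to target:
d = sqrt((-3.4 - -2.6045)^2 + (8.4 - -0.7042)^2)
= sqrt(0.6328 + 82.886)
= 9.1389 m


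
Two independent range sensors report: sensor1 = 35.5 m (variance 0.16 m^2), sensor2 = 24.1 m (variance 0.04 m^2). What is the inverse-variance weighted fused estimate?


w1 = (1/var1) / (1/var1 + 1/var2)
   = 6.25 / (6.25 + 25.0) = 0.2
w2 = 1 - w1 = 0.8
fused = w1*s1 + w2*s2 = 7.1 + 19.28
= 26.38 m


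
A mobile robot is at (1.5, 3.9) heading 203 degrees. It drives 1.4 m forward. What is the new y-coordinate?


y_new = y0 + d*sin(theta)
= 3.9 + 1.4*sin(203)
= 3.9 + -0.547
= 3.353


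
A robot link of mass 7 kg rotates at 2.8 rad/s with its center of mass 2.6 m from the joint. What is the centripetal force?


F = m * omega^2 * r
= 7 * 2.8^2 * 2.6
= 7 * 7.84 * 2.6
= 142.688 N


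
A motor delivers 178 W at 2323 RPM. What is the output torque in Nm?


omega = 2323 * 2*pi/60 = 243.264 rad/s
tau = P / omega = 178 / 243.264
= 0.7317 Nm


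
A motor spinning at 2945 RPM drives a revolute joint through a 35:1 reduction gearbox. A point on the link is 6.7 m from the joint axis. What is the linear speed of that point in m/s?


omega_motor = 2945 * 2*pi/60 = 308.3997 rad/s
omega_joint = omega_motor / 35 = 8.8114 rad/s
v = omega_joint * r = 8.8114 * 6.7
= 59.0365 m/s


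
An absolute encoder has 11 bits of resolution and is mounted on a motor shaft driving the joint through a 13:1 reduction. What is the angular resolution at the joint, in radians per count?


counts = 2^11 = 2048
effective counts at joint = 2048 * 13 = 26624
resolution = 2*pi / 26624
= 2.3600e-04 rad/count


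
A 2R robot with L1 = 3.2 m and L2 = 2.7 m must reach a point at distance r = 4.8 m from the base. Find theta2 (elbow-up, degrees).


cos(theta2) = (r^2 - L1^2 - L2^2) / (2*L1*L2)
cos(theta2) = (23.04 - 10.24 - 7.29) / 17.28
cos(theta2) = 0.318866
theta2 = 71.4057 degrees


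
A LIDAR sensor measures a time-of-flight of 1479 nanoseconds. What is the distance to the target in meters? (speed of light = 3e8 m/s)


tof = 1479 ns = 1.479e-06 s
dist = c * tof / 2
= 3e8 * 1.479e-06 / 2
= 221.85 m


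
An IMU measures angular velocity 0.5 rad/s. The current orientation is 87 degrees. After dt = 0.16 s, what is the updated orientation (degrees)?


delta_theta = w * dt = 0.5 * 0.16 = 0.08 rad
= 4.5837 deg
theta_new = 87 + 4.5837 = 91.5837 deg


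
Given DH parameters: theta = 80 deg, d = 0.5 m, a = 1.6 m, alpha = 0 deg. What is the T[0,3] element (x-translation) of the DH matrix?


T[0,3] = a * cos(theta)
= 1.6 * cos(80 deg)
= 1.6 * 0.1736
= 0.2778


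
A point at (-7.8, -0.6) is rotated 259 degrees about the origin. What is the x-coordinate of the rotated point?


x' = x*cos(theta) - y*sin(theta)
cos(259 deg) = -0.1908, sin(259 deg) = -0.9816
x' = -7.8 * -0.1908 - -0.6 * -0.9816
= 1.4883 - 0.589
= 0.8993


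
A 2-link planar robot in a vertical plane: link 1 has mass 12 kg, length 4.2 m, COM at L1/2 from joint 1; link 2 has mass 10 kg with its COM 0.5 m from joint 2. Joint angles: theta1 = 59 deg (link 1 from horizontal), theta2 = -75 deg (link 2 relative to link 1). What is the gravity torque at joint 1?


Horizontal distance from joint 1 to link-1 COM:
  x_c1 = (L1/2)*cos(t1) = 2.1 * 0.515 = 1.0816 m
Horizontal distance from joint 1 to link-2 COM:
  x_c2 = L1*cos(t1) + Lc2*cos(t1+t2)
       = 4.2*0.515 + 0.5*0.9613 = 2.6438 m
tau1 = m1*g*x_c1 + m2*g*x_c2
     = 12*9.81*1.0816 + 10*9.81*2.6438
     = 127.3236 + 259.3559
     = 386.6795 Nm


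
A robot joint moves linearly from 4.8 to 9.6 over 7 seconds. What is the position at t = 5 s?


s = t/T = 5/7 = 0.7143
p(t) = p0 + (pf-p0)*s
= 4.8 + (9.6 - 4.8) * 0.7143
= 8.2286


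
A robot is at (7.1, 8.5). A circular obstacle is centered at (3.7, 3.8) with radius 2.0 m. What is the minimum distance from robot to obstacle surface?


center_dist = sqrt((7.1-3.7)^2 + (8.5-3.8)^2)
= sqrt(11.56 + 22.09)
= 5.8009
min_dist = center_dist - radius = 5.8009 - 2.0 = 3.8009 m


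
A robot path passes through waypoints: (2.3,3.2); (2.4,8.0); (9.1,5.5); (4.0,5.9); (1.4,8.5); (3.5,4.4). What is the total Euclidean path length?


Segment lengths:
  seg1 = sqrt((0.1)^2 + (4.8)^2) = 4.801
  seg2 = sqrt((6.7)^2 + (-2.5)^2) = 7.1512
  seg3 = sqrt((-5.1)^2 + (0.4)^2) = 5.1157
  seg4 = sqrt((-2.6)^2 + (2.6)^2) = 3.677
  seg5 = sqrt((2.1)^2 + (-4.1)^2) = 4.6065
Total = 25.3514


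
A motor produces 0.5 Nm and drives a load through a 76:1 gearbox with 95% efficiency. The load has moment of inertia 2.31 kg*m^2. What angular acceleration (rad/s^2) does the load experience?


tau_out = tau_motor * N * eta
= 0.5 * 76 * 0.95 = 36.1 Nm
alpha = tau_out / I = 36.1 / 2.31
= 15.6277 rad/s^2


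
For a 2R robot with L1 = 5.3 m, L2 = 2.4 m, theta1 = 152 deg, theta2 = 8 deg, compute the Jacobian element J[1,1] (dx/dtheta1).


J[1,1] = -L1*sin(t1) - L2*sin(t1+t2)
= -5.3*sin(152) - 2.4*sin(160)
= -3.309


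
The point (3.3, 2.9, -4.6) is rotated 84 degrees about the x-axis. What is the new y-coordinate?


Rotation about x-axis: y' = y*cos(theta) - z*sin(theta)
= 2.9 * 0.1045 - -4.6 * 0.9945
= 4.8779


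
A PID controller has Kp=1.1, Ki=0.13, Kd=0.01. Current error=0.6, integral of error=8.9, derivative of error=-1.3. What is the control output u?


u = Kp*e + Ki*int(e) + Kd*de/dt
= 1.1*0.6 + 0.13*8.9 + 0.01*(-1.3)
= 0.66 + 1.157 + -0.013
= 1.804


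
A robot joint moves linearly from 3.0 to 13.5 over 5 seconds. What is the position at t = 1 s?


s = t/T = 1/5 = 0.2
p(t) = p0 + (pf-p0)*s
= 3.0 + (13.5 - 3.0) * 0.2
= 5.1


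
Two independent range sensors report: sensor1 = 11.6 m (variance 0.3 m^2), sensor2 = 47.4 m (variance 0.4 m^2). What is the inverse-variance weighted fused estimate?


w1 = (1/var1) / (1/var1 + 1/var2)
   = 3.3333 / (3.3333 + 2.5) = 0.5714
w2 = 1 - w1 = 0.4286
fused = w1*s1 + w2*s2 = 6.6286 + 20.3143
= 26.9429 m


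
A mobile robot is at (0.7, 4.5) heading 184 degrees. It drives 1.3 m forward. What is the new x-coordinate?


x_new = x0 + d*cos(theta)
= 0.7 + 1.3*cos(184)
= 0.7 + -1.2968
= -0.5968


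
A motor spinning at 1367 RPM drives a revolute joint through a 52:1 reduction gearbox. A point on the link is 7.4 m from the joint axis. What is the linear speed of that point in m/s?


omega_motor = 1367 * 2*pi/60 = 143.1519 rad/s
omega_joint = omega_motor / 52 = 2.7529 rad/s
v = omega_joint * r = 2.7529 * 7.4
= 20.3716 m/s


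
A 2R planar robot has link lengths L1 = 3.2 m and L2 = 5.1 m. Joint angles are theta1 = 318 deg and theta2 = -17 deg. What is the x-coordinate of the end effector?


Convert angles to radians: theta1 = 5.5501, theta2 = -0.2967
x = L1*cos(theta1) + L2*cos(theta1+theta2)
x = 2.3781 + 2.6267
x = 5.0048


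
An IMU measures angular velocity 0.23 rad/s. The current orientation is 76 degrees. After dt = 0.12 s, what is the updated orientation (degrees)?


delta_theta = w * dt = 0.23 * 0.12 = 0.0276 rad
= 1.5814 deg
theta_new = 76 + 1.5814 = 77.5814 deg


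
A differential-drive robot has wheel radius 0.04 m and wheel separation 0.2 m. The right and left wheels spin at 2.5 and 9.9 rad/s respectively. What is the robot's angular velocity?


vR = r*wR = 0.04*2.5 = 0.1 m/s
vL = r*wL = 0.04*9.9 = 0.396 m/s
v = (vR+vL)/2 = 0.248 m/s
omega = (vR-vL)/L = -1.48 rad/s
angular velocity = -1.48 rad/s


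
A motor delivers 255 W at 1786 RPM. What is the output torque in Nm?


omega = 1786 * 2*pi/60 = 187.0295 rad/s
tau = P / omega = 255 / 187.0295
= 1.3634 Nm


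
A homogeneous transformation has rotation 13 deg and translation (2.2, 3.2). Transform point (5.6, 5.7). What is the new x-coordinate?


x' = cos(theta)*px - sin(theta)*py + tx
= 0.9744*5.6 - 0.225*5.7 + 2.2
= 6.3743


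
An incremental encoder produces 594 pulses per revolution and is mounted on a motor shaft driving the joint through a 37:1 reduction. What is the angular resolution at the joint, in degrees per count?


counts per rev = 594
effective counts at joint = 594 * 37 = 21978
resolution = 360 / 21978
= 0.0164 deg/count


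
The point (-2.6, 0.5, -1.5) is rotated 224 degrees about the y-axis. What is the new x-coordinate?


Rotation about y-axis: x' = x*cos(theta) + z*sin(theta)
= -2.6 * -0.7193 + -1.5 * -0.6947
= 2.9123


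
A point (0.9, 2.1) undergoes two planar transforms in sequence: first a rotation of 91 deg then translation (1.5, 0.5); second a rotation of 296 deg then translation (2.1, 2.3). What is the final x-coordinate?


After transform 1:
x1 = cos(91)*0.9 - sin(91)*2.1 + 1.5 = -0.6154
y1 = sin(91)*0.9 + cos(91)*2.1 + 0.5 = 1.3632
After transform 2:
x2 = cos(296)*-0.6154 - sin(296)*1.3632 + 2.1
= 3.0555


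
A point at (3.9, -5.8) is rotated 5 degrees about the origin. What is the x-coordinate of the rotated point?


x' = x*cos(theta) - y*sin(theta)
cos(5 deg) = 0.9962, sin(5 deg) = 0.0872
x' = 3.9 * 0.9962 - -5.8 * 0.0872
= 3.8852 - -0.5055
= 4.3907


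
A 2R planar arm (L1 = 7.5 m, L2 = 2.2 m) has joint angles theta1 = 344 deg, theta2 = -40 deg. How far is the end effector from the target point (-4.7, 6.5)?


End effector via forward kinematics:
x = L1*cos(t1) + L2*cos(t1+t2) = 8.4397
y = L1*sin(t1) + L2*sin(t1+t2) = -3.8912
Distance to target:
d = sqrt((-4.7 - 8.4397)^2 + (6.5 - -3.8912)^2)
= sqrt(172.6514 + 107.9763)
= 16.7519 m


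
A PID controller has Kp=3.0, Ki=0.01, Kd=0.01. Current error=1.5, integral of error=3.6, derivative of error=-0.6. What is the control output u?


u = Kp*e + Ki*int(e) + Kd*de/dt
= 3.0*1.5 + 0.01*3.6 + 0.01*(-0.6)
= 4.5 + 0.036 + -0.006
= 4.53


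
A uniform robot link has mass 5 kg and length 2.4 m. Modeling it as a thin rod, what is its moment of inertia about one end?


I = (1/3) * m * L^2
= (1/3) * 5 * 2.4^2
= 0.333333 * 5 * 5.76
= 9.6 kg*m^2


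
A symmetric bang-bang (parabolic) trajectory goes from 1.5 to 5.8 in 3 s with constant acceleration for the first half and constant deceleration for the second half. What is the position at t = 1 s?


Symmetric rest-to-rest: each phase covers (pf-p0)/2 in time T/2. 0.5*a*(T/2)^2 = (pf-p0)/2 => a = 4*(pf-p0)/T^2
a = 4*(5.8-1.5)/3^2 = 1.9111
t = 1 is in the acceleration phase (t <= T/2).
p = p0 + 0.5*a*t^2 = 1.5 + 0.5*1.9111*1^2
= 2.4556


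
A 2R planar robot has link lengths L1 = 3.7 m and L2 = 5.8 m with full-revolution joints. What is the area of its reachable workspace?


r_max = L1 + L2 = 9.5 m
r_min = |L1 - L2| = 2.1 m
Area = pi*(r_max^2 - r_min^2)
= pi*(90.25 - 4.41)
= pi * 85.84
= 269.6743 m^2


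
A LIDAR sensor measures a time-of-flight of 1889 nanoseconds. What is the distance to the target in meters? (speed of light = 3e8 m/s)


tof = 1889 ns = 1.889e-06 s
dist = c * tof / 2
= 3e8 * 1.889e-06 / 2
= 283.35 m


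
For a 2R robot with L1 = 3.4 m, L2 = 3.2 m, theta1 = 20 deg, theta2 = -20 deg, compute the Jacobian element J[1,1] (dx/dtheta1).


J[1,1] = -L1*sin(t1) - L2*sin(t1+t2)
= -3.4*sin(20) - 3.2*sin(0)
= -1.1629


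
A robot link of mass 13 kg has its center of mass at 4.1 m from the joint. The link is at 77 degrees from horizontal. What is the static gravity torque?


tau = m*g*L*cos(angle)
= 13 * 9.81 * 4.1 * cos(77 deg)
= 13 * 9.81 * 4.1 * 0.225
= 117.6208 Nm


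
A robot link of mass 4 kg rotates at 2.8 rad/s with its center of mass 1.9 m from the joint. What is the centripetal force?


F = m * omega^2 * r
= 4 * 2.8^2 * 1.9
= 4 * 7.84 * 1.9
= 59.584 N


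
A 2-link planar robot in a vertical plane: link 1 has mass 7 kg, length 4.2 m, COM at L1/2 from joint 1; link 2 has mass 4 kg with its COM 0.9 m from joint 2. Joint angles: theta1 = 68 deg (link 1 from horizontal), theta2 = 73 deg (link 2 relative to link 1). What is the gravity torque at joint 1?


Horizontal distance from joint 1 to link-1 COM:
  x_c1 = (L1/2)*cos(t1) = 2.1 * 0.3746 = 0.7867 m
Horizontal distance from joint 1 to link-2 COM:
  x_c2 = L1*cos(t1) + Lc2*cos(t1+t2)
       = 4.2*0.3746 + 0.9*-0.7771 = 0.8739 m
tau1 = m1*g*x_c1 + m2*g*x_c2
     = 7*9.81*0.7867 + 4*9.81*0.8739
     = 54.0209 + 34.2925
     = 88.3134 Nm


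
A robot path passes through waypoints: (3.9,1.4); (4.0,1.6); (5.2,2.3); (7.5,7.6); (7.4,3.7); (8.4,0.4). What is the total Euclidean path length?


Segment lengths:
  seg1 = sqrt((0.1)^2 + (0.2)^2) = 0.2236
  seg2 = sqrt((1.2)^2 + (0.7)^2) = 1.3892
  seg3 = sqrt((2.3)^2 + (5.3)^2) = 5.7775
  seg4 = sqrt((-0.1)^2 + (-3.9)^2) = 3.9013
  seg5 = sqrt((1.0)^2 + (-3.3)^2) = 3.4482
Total = 14.7399


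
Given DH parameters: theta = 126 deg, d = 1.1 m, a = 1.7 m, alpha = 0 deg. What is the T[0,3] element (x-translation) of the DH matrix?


T[0,3] = a * cos(theta)
= 1.7 * cos(126 deg)
= 1.7 * -0.5878
= -0.9992


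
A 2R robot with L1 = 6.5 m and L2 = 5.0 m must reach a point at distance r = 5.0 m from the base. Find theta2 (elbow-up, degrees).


cos(theta2) = (r^2 - L1^2 - L2^2) / (2*L1*L2)
cos(theta2) = (25.0 - 42.25 - 25.0) / 65.0
cos(theta2) = -0.65
theta2 = 130.5416 degrees


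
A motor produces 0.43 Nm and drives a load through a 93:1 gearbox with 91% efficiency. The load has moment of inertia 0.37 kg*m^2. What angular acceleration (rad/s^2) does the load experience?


tau_out = tau_motor * N * eta
= 0.43 * 93 * 0.91 = 36.3909 Nm
alpha = tau_out / I = 36.3909 / 0.37
= 98.3538 rad/s^2


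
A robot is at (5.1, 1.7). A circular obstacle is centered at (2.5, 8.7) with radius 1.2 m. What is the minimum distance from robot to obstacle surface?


center_dist = sqrt((5.1-2.5)^2 + (1.7-8.7)^2)
= sqrt(6.76 + 49.0)
= 7.4673
min_dist = center_dist - radius = 7.4673 - 1.2 = 6.2673 m


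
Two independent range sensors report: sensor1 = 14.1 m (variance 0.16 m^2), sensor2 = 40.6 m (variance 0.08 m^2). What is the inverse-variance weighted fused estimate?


w1 = (1/var1) / (1/var1 + 1/var2)
   = 6.25 / (6.25 + 12.5) = 0.3333
w2 = 1 - w1 = 0.6667
fused = w1*s1 + w2*s2 = 4.7 + 27.0667
= 31.7667 m


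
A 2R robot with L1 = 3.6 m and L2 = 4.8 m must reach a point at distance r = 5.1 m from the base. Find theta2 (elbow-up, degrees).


cos(theta2) = (r^2 - L1^2 - L2^2) / (2*L1*L2)
cos(theta2) = (26.01 - 12.96 - 23.04) / 34.56
cos(theta2) = -0.289063
theta2 = 106.8018 degrees


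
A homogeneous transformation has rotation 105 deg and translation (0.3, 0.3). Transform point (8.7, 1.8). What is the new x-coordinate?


x' = cos(theta)*px - sin(theta)*py + tx
= -0.2588*8.7 - 0.9659*1.8 + 0.3
= -3.6904


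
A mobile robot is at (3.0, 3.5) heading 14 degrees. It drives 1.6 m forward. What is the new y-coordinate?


y_new = y0 + d*sin(theta)
= 3.5 + 1.6*sin(14)
= 3.5 + 0.3871
= 3.8871


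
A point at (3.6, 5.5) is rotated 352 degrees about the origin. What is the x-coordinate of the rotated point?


x' = x*cos(theta) - y*sin(theta)
cos(352 deg) = 0.9903, sin(352 deg) = -0.1392
x' = 3.6 * 0.9903 - 5.5 * -0.1392
= 3.565 - -0.7655
= 4.3304


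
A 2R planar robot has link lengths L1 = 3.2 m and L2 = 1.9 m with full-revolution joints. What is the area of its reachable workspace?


r_max = L1 + L2 = 5.1 m
r_min = |L1 - L2| = 1.3 m
Area = pi*(r_max^2 - r_min^2)
= pi*(26.01 - 1.69)
= pi * 24.32
= 76.4035 m^2


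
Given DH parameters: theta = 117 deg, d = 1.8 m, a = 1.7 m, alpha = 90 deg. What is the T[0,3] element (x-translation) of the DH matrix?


T[0,3] = a * cos(theta)
= 1.7 * cos(117 deg)
= 1.7 * -0.454
= -0.7718


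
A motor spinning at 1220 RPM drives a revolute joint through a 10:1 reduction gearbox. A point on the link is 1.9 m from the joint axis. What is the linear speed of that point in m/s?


omega_motor = 1220 * 2*pi/60 = 127.7581 rad/s
omega_joint = omega_motor / 10 = 12.7758 rad/s
v = omega_joint * r = 12.7758 * 1.9
= 24.274 m/s


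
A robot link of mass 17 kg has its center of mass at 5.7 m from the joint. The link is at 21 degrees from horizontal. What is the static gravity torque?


tau = m*g*L*cos(angle)
= 17 * 9.81 * 5.7 * cos(21 deg)
= 17 * 9.81 * 5.7 * 0.9336
= 887.4513 Nm


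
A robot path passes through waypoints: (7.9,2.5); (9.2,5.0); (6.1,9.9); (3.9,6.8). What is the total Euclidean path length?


Segment lengths:
  seg1 = sqrt((1.3)^2 + (2.5)^2) = 2.8178
  seg2 = sqrt((-3.1)^2 + (4.9)^2) = 5.7983
  seg3 = sqrt((-2.2)^2 + (-3.1)^2) = 3.8013
Total = 12.4174


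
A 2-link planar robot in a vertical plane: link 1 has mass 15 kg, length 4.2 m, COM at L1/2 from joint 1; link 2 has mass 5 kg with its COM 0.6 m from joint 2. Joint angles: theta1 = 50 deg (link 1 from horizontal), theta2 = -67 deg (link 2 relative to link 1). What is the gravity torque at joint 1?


Horizontal distance from joint 1 to link-1 COM:
  x_c1 = (L1/2)*cos(t1) = 2.1 * 0.6428 = 1.3499 m
Horizontal distance from joint 1 to link-2 COM:
  x_c2 = L1*cos(t1) + Lc2*cos(t1+t2)
       = 4.2*0.6428 + 0.6*0.9563 = 3.2735 m
tau1 = m1*g*x_c1 + m2*g*x_c2
     = 15*9.81*1.3499 + 5*9.81*3.2735
     = 198.631 + 160.5647
     = 359.1957 Nm


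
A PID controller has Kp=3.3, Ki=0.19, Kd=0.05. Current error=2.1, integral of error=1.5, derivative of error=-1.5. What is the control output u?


u = Kp*e + Ki*int(e) + Kd*de/dt
= 3.3*2.1 + 0.19*1.5 + 0.05*(-1.5)
= 6.93 + 0.285 + -0.075
= 7.14


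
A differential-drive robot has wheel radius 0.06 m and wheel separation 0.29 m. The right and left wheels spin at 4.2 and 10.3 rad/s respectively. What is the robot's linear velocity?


vR = r*wR = 0.06*4.2 = 0.252 m/s
vL = r*wL = 0.06*10.3 = 0.618 m/s
v = (vR+vL)/2 = 0.435 m/s
omega = (vR-vL)/L = -1.2621 rad/s
linear velocity = 0.435 m/s


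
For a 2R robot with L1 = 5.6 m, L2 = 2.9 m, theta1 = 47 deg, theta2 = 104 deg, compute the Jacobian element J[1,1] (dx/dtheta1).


J[1,1] = -L1*sin(t1) - L2*sin(t1+t2)
= -5.6*sin(47) - 2.9*sin(151)
= -5.5015


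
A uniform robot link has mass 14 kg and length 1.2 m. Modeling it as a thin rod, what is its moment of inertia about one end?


I = (1/3) * m * L^2
= (1/3) * 14 * 1.2^2
= 0.333333 * 14 * 1.44
= 6.72 kg*m^2


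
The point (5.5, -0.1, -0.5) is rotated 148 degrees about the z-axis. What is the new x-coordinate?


Rotation about z-axis: x' = x*cos(theta) - y*sin(theta)
= 5.5 * -0.848 - -0.1 * 0.5299
= -4.6113


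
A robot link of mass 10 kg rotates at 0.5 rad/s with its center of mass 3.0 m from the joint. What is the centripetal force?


F = m * omega^2 * r
= 10 * 0.5^2 * 3.0
= 10 * 0.25 * 3.0
= 7.5 N


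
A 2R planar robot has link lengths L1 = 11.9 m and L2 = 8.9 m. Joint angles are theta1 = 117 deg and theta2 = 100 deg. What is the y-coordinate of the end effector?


Convert angles to radians: theta1 = 2.042, theta2 = 1.7453
y = L1*sin(theta1) + L2*sin(theta1+theta2)
y = 10.603 + -5.3562
y = 5.2468


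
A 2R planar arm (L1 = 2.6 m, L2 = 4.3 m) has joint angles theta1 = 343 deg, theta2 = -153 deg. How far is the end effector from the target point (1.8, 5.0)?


End effector via forward kinematics:
x = L1*cos(t1) + L2*cos(t1+t2) = -1.7483
y = L1*sin(t1) + L2*sin(t1+t2) = -1.5069
Distance to target:
d = sqrt((1.8 - -1.7483)^2 + (5.0 - -1.5069)^2)
= sqrt(12.5903 + 42.3391)
= 7.4114 m


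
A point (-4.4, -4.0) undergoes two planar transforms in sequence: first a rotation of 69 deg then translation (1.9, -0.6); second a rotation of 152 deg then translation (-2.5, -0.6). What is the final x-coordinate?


After transform 1:
x1 = cos(69)*-4.4 - sin(69)*-4.0 + 1.9 = 4.0575
y1 = sin(69)*-4.4 + cos(69)*-4.0 + -0.6 = -6.1412
After transform 2:
x2 = cos(152)*4.0575 - sin(152)*-6.1412 + -2.5
= -3.1994


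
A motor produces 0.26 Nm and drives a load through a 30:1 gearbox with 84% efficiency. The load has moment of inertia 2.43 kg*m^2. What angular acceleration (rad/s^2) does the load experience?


tau_out = tau_motor * N * eta
= 0.26 * 30 * 0.84 = 6.552 Nm
alpha = tau_out / I = 6.552 / 2.43
= 2.6963 rad/s^2


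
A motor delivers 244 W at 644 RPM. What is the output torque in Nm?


omega = 644 * 2*pi/60 = 67.4395 rad/s
tau = P / omega = 244 / 67.4395
= 3.6181 Nm


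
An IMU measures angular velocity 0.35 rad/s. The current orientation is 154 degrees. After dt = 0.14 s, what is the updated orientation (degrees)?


delta_theta = w * dt = 0.35 * 0.14 = 0.049 rad
= 2.8075 deg
theta_new = 154 + 2.8075 = 156.8075 deg


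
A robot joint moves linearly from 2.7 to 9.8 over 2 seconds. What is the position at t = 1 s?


s = t/T = 1/2 = 0.5
p(t) = p0 + (pf-p0)*s
= 2.7 + (9.8 - 2.7) * 0.5
= 6.25


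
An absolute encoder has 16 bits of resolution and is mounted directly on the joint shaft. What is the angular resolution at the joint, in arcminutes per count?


counts = 2^16 = 65536
resolution = 360*60 / 65536
= 0.3296 arcmin/count


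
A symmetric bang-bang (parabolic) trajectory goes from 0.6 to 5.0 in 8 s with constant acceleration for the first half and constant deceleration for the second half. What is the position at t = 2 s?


Symmetric rest-to-rest: each phase covers (pf-p0)/2 in time T/2. 0.5*a*(T/2)^2 = (pf-p0)/2 => a = 4*(pf-p0)/T^2
a = 4*(5.0-0.6)/8^2 = 0.275
t = 2 is in the acceleration phase (t <= T/2).
p = p0 + 0.5*a*t^2 = 0.6 + 0.5*0.275*2^2
= 1.15


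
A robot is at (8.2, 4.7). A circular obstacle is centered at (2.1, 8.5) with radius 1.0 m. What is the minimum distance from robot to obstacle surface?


center_dist = sqrt((8.2-2.1)^2 + (4.7-8.5)^2)
= sqrt(37.21 + 14.44)
= 7.1868
min_dist = center_dist - radius = 7.1868 - 1.0 = 6.1868 m
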